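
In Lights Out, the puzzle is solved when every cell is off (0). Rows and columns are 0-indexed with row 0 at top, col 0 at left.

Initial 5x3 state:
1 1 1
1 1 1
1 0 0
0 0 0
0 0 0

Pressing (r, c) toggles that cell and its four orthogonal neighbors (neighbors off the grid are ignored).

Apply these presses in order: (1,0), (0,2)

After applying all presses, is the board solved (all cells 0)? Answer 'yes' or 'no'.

After press 1 at (1,0):
0 1 1
0 0 1
0 0 0
0 0 0
0 0 0

After press 2 at (0,2):
0 0 0
0 0 0
0 0 0
0 0 0
0 0 0

Lights still on: 0

Answer: yes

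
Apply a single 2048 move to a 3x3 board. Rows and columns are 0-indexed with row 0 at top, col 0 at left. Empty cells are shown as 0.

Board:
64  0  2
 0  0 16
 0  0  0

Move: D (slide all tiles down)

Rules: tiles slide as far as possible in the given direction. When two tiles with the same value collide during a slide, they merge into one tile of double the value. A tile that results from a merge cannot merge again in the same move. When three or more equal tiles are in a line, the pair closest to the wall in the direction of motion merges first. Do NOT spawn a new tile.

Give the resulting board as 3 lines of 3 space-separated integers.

Slide down:
col 0: [64, 0, 0] -> [0, 0, 64]
col 1: [0, 0, 0] -> [0, 0, 0]
col 2: [2, 16, 0] -> [0, 2, 16]

Answer:  0  0  0
 0  0  2
64  0 16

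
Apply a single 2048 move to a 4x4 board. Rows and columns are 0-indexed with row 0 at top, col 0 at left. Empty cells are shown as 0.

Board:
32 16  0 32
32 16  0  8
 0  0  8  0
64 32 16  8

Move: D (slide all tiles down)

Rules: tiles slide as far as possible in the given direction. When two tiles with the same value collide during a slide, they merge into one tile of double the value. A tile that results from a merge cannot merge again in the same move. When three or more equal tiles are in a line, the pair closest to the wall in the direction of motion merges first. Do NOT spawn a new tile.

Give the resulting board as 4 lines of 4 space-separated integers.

Answer:  0  0  0  0
 0  0  0  0
64 32  8 32
64 32 16 16

Derivation:
Slide down:
col 0: [32, 32, 0, 64] -> [0, 0, 64, 64]
col 1: [16, 16, 0, 32] -> [0, 0, 32, 32]
col 2: [0, 0, 8, 16] -> [0, 0, 8, 16]
col 3: [32, 8, 0, 8] -> [0, 0, 32, 16]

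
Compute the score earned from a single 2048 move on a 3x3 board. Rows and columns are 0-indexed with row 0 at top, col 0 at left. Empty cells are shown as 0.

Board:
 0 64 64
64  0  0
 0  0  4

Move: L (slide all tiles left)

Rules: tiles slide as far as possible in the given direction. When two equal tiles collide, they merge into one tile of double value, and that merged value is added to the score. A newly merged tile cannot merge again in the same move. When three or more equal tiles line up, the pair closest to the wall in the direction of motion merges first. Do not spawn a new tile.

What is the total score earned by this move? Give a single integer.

Answer: 128

Derivation:
Slide left:
row 0: [0, 64, 64] -> [128, 0, 0]  score +128 (running 128)
row 1: [64, 0, 0] -> [64, 0, 0]  score +0 (running 128)
row 2: [0, 0, 4] -> [4, 0, 0]  score +0 (running 128)
Board after move:
128   0   0
 64   0   0
  4   0   0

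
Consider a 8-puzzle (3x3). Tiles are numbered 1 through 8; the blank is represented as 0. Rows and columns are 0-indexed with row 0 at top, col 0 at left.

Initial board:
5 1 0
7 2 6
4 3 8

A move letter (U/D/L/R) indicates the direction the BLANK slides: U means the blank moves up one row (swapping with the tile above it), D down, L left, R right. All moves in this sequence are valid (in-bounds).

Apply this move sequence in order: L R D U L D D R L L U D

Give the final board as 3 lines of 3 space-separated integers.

After move 1 (L):
5 0 1
7 2 6
4 3 8

After move 2 (R):
5 1 0
7 2 6
4 3 8

After move 3 (D):
5 1 6
7 2 0
4 3 8

After move 4 (U):
5 1 0
7 2 6
4 3 8

After move 5 (L):
5 0 1
7 2 6
4 3 8

After move 6 (D):
5 2 1
7 0 6
4 3 8

After move 7 (D):
5 2 1
7 3 6
4 0 8

After move 8 (R):
5 2 1
7 3 6
4 8 0

After move 9 (L):
5 2 1
7 3 6
4 0 8

After move 10 (L):
5 2 1
7 3 6
0 4 8

After move 11 (U):
5 2 1
0 3 6
7 4 8

After move 12 (D):
5 2 1
7 3 6
0 4 8

Answer: 5 2 1
7 3 6
0 4 8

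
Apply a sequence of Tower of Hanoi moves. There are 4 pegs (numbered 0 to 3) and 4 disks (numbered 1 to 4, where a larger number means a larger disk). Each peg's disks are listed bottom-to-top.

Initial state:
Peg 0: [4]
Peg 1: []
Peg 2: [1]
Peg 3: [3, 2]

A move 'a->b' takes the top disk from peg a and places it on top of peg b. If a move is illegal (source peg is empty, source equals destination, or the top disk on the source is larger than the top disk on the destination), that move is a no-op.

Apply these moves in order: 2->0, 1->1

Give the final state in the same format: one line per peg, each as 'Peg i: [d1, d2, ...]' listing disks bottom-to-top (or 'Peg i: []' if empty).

After move 1 (2->0):
Peg 0: [4, 1]
Peg 1: []
Peg 2: []
Peg 3: [3, 2]

After move 2 (1->1):
Peg 0: [4, 1]
Peg 1: []
Peg 2: []
Peg 3: [3, 2]

Answer: Peg 0: [4, 1]
Peg 1: []
Peg 2: []
Peg 3: [3, 2]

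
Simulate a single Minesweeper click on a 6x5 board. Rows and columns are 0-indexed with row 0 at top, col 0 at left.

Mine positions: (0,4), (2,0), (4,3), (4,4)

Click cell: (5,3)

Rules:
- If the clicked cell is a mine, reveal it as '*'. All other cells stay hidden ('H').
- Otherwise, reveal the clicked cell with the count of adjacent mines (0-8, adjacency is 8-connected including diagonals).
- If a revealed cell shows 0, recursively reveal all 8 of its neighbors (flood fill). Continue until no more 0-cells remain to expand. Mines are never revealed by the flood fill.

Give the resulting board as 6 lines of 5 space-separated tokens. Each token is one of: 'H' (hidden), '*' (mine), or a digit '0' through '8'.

H H H H H
H H H H H
H H H H H
H H H H H
H H H H H
H H H 2 H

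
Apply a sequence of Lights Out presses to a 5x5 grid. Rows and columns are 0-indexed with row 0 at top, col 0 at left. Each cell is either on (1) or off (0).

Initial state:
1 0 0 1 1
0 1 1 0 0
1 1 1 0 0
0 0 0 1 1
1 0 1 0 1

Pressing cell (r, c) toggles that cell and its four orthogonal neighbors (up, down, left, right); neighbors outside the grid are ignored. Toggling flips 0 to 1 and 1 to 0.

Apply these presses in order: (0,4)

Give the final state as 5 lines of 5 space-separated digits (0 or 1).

After press 1 at (0,4):
1 0 0 0 0
0 1 1 0 1
1 1 1 0 0
0 0 0 1 1
1 0 1 0 1

Answer: 1 0 0 0 0
0 1 1 0 1
1 1 1 0 0
0 0 0 1 1
1 0 1 0 1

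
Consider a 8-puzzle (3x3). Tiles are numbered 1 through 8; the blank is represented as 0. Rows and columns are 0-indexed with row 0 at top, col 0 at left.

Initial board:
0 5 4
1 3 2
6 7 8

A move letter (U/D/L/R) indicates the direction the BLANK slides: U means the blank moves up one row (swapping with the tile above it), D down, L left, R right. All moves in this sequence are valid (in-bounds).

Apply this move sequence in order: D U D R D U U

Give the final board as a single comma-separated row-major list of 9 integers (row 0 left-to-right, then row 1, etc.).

After move 1 (D):
1 5 4
0 3 2
6 7 8

After move 2 (U):
0 5 4
1 3 2
6 7 8

After move 3 (D):
1 5 4
0 3 2
6 7 8

After move 4 (R):
1 5 4
3 0 2
6 7 8

After move 5 (D):
1 5 4
3 7 2
6 0 8

After move 6 (U):
1 5 4
3 0 2
6 7 8

After move 7 (U):
1 0 4
3 5 2
6 7 8

Answer: 1, 0, 4, 3, 5, 2, 6, 7, 8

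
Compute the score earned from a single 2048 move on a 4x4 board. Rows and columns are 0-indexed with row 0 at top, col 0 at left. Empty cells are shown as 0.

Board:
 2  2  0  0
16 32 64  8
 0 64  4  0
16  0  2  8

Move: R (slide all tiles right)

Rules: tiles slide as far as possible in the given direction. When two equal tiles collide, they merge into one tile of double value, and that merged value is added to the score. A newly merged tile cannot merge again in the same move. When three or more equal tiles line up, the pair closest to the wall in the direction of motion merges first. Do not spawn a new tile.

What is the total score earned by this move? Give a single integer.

Answer: 4

Derivation:
Slide right:
row 0: [2, 2, 0, 0] -> [0, 0, 0, 4]  score +4 (running 4)
row 1: [16, 32, 64, 8] -> [16, 32, 64, 8]  score +0 (running 4)
row 2: [0, 64, 4, 0] -> [0, 0, 64, 4]  score +0 (running 4)
row 3: [16, 0, 2, 8] -> [0, 16, 2, 8]  score +0 (running 4)
Board after move:
 0  0  0  4
16 32 64  8
 0  0 64  4
 0 16  2  8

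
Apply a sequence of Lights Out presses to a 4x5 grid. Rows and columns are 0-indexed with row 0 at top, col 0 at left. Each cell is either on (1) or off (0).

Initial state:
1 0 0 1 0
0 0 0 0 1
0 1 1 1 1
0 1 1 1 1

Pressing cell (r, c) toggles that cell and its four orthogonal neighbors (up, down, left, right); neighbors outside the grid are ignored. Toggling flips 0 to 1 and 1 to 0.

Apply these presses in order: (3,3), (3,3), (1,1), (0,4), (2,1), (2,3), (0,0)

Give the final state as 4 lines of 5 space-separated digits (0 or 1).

After press 1 at (3,3):
1 0 0 1 0
0 0 0 0 1
0 1 1 0 1
0 1 0 0 0

After press 2 at (3,3):
1 0 0 1 0
0 0 0 0 1
0 1 1 1 1
0 1 1 1 1

After press 3 at (1,1):
1 1 0 1 0
1 1 1 0 1
0 0 1 1 1
0 1 1 1 1

After press 4 at (0,4):
1 1 0 0 1
1 1 1 0 0
0 0 1 1 1
0 1 1 1 1

After press 5 at (2,1):
1 1 0 0 1
1 0 1 0 0
1 1 0 1 1
0 0 1 1 1

After press 6 at (2,3):
1 1 0 0 1
1 0 1 1 0
1 1 1 0 0
0 0 1 0 1

After press 7 at (0,0):
0 0 0 0 1
0 0 1 1 0
1 1 1 0 0
0 0 1 0 1

Answer: 0 0 0 0 1
0 0 1 1 0
1 1 1 0 0
0 0 1 0 1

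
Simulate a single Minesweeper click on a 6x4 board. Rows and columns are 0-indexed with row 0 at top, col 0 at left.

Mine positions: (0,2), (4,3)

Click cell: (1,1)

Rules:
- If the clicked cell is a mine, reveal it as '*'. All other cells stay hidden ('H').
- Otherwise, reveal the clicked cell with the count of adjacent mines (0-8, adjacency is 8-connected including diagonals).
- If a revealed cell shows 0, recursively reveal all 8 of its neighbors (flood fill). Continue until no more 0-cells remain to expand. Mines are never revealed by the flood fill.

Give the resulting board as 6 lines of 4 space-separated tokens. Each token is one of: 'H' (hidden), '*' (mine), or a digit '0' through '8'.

H H H H
H 1 H H
H H H H
H H H H
H H H H
H H H H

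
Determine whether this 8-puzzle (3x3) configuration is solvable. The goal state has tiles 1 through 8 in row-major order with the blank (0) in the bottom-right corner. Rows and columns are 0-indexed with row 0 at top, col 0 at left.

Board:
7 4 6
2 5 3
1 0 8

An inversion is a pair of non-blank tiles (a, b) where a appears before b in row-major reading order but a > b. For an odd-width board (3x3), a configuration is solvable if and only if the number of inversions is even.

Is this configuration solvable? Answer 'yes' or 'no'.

Inversions (pairs i<j in row-major order where tile[i] > tile[j] > 0): 17
17 is odd, so the puzzle is not solvable.

Answer: no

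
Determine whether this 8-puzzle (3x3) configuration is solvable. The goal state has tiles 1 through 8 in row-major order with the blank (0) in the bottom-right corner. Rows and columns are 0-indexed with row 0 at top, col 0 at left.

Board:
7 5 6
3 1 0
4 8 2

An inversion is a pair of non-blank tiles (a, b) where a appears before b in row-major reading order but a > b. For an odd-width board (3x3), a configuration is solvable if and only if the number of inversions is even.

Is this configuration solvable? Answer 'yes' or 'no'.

Inversions (pairs i<j in row-major order where tile[i] > tile[j] > 0): 18
18 is even, so the puzzle is solvable.

Answer: yes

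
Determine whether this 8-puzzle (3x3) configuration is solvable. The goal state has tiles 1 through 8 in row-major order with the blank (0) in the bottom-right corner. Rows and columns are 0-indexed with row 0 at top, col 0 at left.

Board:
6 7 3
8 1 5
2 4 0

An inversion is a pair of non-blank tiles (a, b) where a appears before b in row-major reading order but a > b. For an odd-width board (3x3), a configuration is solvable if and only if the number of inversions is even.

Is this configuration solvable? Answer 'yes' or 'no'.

Inversions (pairs i<j in row-major order where tile[i] > tile[j] > 0): 18
18 is even, so the puzzle is solvable.

Answer: yes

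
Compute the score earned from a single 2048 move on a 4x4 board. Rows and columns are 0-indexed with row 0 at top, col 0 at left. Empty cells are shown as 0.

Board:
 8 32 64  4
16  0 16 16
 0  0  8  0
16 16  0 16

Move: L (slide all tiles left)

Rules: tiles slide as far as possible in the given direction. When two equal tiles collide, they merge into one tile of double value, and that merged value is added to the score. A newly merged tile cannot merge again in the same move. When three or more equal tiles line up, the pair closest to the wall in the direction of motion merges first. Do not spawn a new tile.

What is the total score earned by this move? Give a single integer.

Answer: 64

Derivation:
Slide left:
row 0: [8, 32, 64, 4] -> [8, 32, 64, 4]  score +0 (running 0)
row 1: [16, 0, 16, 16] -> [32, 16, 0, 0]  score +32 (running 32)
row 2: [0, 0, 8, 0] -> [8, 0, 0, 0]  score +0 (running 32)
row 3: [16, 16, 0, 16] -> [32, 16, 0, 0]  score +32 (running 64)
Board after move:
 8 32 64  4
32 16  0  0
 8  0  0  0
32 16  0  0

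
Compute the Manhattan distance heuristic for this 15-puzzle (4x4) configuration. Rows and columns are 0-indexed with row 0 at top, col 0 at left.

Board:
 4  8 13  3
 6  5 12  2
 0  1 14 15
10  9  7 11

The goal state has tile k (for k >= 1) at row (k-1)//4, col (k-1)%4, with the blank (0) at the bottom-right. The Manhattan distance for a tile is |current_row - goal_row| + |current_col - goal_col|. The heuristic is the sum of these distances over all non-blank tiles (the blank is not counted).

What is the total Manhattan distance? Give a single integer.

Tile 4: at (0,0), goal (0,3), distance |0-0|+|0-3| = 3
Tile 8: at (0,1), goal (1,3), distance |0-1|+|1-3| = 3
Tile 13: at (0,2), goal (3,0), distance |0-3|+|2-0| = 5
Tile 3: at (0,3), goal (0,2), distance |0-0|+|3-2| = 1
Tile 6: at (1,0), goal (1,1), distance |1-1|+|0-1| = 1
Tile 5: at (1,1), goal (1,0), distance |1-1|+|1-0| = 1
Tile 12: at (1,2), goal (2,3), distance |1-2|+|2-3| = 2
Tile 2: at (1,3), goal (0,1), distance |1-0|+|3-1| = 3
Tile 1: at (2,1), goal (0,0), distance |2-0|+|1-0| = 3
Tile 14: at (2,2), goal (3,1), distance |2-3|+|2-1| = 2
Tile 15: at (2,3), goal (3,2), distance |2-3|+|3-2| = 2
Tile 10: at (3,0), goal (2,1), distance |3-2|+|0-1| = 2
Tile 9: at (3,1), goal (2,0), distance |3-2|+|1-0| = 2
Tile 7: at (3,2), goal (1,2), distance |3-1|+|2-2| = 2
Tile 11: at (3,3), goal (2,2), distance |3-2|+|3-2| = 2
Sum: 3 + 3 + 5 + 1 + 1 + 1 + 2 + 3 + 3 + 2 + 2 + 2 + 2 + 2 + 2 = 34

Answer: 34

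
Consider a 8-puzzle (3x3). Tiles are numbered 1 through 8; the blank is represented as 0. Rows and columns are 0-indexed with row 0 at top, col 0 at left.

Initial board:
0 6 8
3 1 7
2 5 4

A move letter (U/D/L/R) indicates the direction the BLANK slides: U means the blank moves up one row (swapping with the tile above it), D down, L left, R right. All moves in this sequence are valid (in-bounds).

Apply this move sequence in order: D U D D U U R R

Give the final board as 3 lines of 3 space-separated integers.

Answer: 6 8 0
3 1 7
2 5 4

Derivation:
After move 1 (D):
3 6 8
0 1 7
2 5 4

After move 2 (U):
0 6 8
3 1 7
2 5 4

After move 3 (D):
3 6 8
0 1 7
2 5 4

After move 4 (D):
3 6 8
2 1 7
0 5 4

After move 5 (U):
3 6 8
0 1 7
2 5 4

After move 6 (U):
0 6 8
3 1 7
2 5 4

After move 7 (R):
6 0 8
3 1 7
2 5 4

After move 8 (R):
6 8 0
3 1 7
2 5 4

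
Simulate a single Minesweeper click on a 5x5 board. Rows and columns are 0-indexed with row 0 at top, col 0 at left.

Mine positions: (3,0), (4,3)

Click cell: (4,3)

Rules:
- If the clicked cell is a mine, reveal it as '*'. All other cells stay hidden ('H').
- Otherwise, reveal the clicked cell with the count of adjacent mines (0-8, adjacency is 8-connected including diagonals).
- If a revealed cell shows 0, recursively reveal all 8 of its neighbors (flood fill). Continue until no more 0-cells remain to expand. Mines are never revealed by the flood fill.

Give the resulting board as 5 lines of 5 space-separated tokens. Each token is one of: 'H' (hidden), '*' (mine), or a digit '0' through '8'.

H H H H H
H H H H H
H H H H H
H H H H H
H H H * H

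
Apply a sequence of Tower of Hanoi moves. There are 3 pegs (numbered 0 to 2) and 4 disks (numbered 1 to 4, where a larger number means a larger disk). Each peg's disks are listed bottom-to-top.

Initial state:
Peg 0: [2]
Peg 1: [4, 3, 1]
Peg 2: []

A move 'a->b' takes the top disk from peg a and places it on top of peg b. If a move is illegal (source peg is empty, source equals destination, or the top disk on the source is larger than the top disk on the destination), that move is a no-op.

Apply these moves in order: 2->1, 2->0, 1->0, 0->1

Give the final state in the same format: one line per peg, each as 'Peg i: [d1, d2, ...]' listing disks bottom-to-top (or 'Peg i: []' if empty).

Answer: Peg 0: [2]
Peg 1: [4, 3, 1]
Peg 2: []

Derivation:
After move 1 (2->1):
Peg 0: [2]
Peg 1: [4, 3, 1]
Peg 2: []

After move 2 (2->0):
Peg 0: [2]
Peg 1: [4, 3, 1]
Peg 2: []

After move 3 (1->0):
Peg 0: [2, 1]
Peg 1: [4, 3]
Peg 2: []

After move 4 (0->1):
Peg 0: [2]
Peg 1: [4, 3, 1]
Peg 2: []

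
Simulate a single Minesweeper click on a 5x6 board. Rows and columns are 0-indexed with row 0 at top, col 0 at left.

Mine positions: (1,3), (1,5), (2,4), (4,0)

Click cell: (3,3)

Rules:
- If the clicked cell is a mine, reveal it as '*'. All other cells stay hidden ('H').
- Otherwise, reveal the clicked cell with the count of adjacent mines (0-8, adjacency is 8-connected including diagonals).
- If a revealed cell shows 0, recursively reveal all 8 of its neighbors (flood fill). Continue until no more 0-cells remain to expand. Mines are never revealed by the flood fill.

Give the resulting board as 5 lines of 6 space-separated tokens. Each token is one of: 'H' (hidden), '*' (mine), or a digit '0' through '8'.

H H H H H H
H H H H H H
H H H H H H
H H H 1 H H
H H H H H H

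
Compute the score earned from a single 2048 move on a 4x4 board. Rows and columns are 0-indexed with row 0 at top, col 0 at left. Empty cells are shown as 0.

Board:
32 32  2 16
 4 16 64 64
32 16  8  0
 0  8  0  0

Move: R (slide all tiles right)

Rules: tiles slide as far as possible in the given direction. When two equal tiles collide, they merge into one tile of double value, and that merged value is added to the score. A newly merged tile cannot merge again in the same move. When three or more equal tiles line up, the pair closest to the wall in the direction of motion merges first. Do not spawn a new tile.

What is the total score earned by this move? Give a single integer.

Slide right:
row 0: [32, 32, 2, 16] -> [0, 64, 2, 16]  score +64 (running 64)
row 1: [4, 16, 64, 64] -> [0, 4, 16, 128]  score +128 (running 192)
row 2: [32, 16, 8, 0] -> [0, 32, 16, 8]  score +0 (running 192)
row 3: [0, 8, 0, 0] -> [0, 0, 0, 8]  score +0 (running 192)
Board after move:
  0  64   2  16
  0   4  16 128
  0  32  16   8
  0   0   0   8

Answer: 192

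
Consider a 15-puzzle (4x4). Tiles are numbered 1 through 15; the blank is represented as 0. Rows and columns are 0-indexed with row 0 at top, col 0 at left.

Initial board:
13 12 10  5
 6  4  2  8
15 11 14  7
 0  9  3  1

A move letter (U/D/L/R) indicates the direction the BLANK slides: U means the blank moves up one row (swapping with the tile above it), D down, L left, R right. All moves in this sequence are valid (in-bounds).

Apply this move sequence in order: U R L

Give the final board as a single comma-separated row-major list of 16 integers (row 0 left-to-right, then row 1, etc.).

Answer: 13, 12, 10, 5, 6, 4, 2, 8, 0, 11, 14, 7, 15, 9, 3, 1

Derivation:
After move 1 (U):
13 12 10  5
 6  4  2  8
 0 11 14  7
15  9  3  1

After move 2 (R):
13 12 10  5
 6  4  2  8
11  0 14  7
15  9  3  1

After move 3 (L):
13 12 10  5
 6  4  2  8
 0 11 14  7
15  9  3  1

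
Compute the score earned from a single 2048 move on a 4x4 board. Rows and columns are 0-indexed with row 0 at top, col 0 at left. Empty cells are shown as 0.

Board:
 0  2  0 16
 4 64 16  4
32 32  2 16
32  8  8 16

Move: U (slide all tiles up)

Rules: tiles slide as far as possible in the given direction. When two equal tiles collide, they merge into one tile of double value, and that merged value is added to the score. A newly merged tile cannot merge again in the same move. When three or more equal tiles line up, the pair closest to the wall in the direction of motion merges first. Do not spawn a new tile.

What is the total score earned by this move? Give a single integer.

Slide up:
col 0: [0, 4, 32, 32] -> [4, 64, 0, 0]  score +64 (running 64)
col 1: [2, 64, 32, 8] -> [2, 64, 32, 8]  score +0 (running 64)
col 2: [0, 16, 2, 8] -> [16, 2, 8, 0]  score +0 (running 64)
col 3: [16, 4, 16, 16] -> [16, 4, 32, 0]  score +32 (running 96)
Board after move:
 4  2 16 16
64 64  2  4
 0 32  8 32
 0  8  0  0

Answer: 96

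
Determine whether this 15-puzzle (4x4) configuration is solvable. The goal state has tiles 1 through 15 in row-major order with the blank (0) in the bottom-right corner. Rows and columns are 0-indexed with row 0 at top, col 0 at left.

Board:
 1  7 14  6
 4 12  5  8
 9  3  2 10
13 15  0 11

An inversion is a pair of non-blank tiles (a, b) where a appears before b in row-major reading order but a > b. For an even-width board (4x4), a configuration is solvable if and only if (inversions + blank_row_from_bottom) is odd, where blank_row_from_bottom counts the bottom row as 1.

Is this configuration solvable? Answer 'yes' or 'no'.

Inversions: 38
Blank is in row 3 (0-indexed from top), which is row 1 counting from the bottom (bottom = 1).
38 + 1 = 39, which is odd, so the puzzle is solvable.

Answer: yes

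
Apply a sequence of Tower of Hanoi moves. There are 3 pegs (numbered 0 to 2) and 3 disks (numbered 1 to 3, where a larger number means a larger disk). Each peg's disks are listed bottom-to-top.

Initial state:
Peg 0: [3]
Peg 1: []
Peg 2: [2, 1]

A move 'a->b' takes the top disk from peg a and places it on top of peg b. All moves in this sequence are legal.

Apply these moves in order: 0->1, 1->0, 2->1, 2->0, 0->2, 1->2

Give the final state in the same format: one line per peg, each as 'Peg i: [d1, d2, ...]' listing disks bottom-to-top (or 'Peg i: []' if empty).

After move 1 (0->1):
Peg 0: []
Peg 1: [3]
Peg 2: [2, 1]

After move 2 (1->0):
Peg 0: [3]
Peg 1: []
Peg 2: [2, 1]

After move 3 (2->1):
Peg 0: [3]
Peg 1: [1]
Peg 2: [2]

After move 4 (2->0):
Peg 0: [3, 2]
Peg 1: [1]
Peg 2: []

After move 5 (0->2):
Peg 0: [3]
Peg 1: [1]
Peg 2: [2]

After move 6 (1->2):
Peg 0: [3]
Peg 1: []
Peg 2: [2, 1]

Answer: Peg 0: [3]
Peg 1: []
Peg 2: [2, 1]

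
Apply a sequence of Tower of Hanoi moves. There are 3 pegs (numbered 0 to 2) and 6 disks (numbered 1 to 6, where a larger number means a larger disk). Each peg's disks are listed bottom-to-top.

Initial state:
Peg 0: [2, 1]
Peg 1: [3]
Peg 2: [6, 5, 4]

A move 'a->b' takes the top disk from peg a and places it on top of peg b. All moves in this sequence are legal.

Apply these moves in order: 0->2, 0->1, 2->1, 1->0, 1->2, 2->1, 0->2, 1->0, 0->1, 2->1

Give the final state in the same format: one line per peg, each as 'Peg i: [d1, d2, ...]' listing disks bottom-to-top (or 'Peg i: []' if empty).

Answer: Peg 0: []
Peg 1: [3, 2, 1]
Peg 2: [6, 5, 4]

Derivation:
After move 1 (0->2):
Peg 0: [2]
Peg 1: [3]
Peg 2: [6, 5, 4, 1]

After move 2 (0->1):
Peg 0: []
Peg 1: [3, 2]
Peg 2: [6, 5, 4, 1]

After move 3 (2->1):
Peg 0: []
Peg 1: [3, 2, 1]
Peg 2: [6, 5, 4]

After move 4 (1->0):
Peg 0: [1]
Peg 1: [3, 2]
Peg 2: [6, 5, 4]

After move 5 (1->2):
Peg 0: [1]
Peg 1: [3]
Peg 2: [6, 5, 4, 2]

After move 6 (2->1):
Peg 0: [1]
Peg 1: [3, 2]
Peg 2: [6, 5, 4]

After move 7 (0->2):
Peg 0: []
Peg 1: [3, 2]
Peg 2: [6, 5, 4, 1]

After move 8 (1->0):
Peg 0: [2]
Peg 1: [3]
Peg 2: [6, 5, 4, 1]

After move 9 (0->1):
Peg 0: []
Peg 1: [3, 2]
Peg 2: [6, 5, 4, 1]

After move 10 (2->1):
Peg 0: []
Peg 1: [3, 2, 1]
Peg 2: [6, 5, 4]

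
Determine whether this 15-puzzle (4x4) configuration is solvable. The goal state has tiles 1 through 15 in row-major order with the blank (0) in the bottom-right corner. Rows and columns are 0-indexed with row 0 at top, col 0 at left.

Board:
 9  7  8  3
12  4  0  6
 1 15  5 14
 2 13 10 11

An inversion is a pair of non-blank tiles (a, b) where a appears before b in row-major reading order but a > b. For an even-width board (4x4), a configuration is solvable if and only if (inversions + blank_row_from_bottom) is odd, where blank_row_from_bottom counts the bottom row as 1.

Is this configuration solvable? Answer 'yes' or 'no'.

Answer: no

Derivation:
Inversions: 47
Blank is in row 1 (0-indexed from top), which is row 3 counting from the bottom (bottom = 1).
47 + 3 = 50, which is even, so the puzzle is not solvable.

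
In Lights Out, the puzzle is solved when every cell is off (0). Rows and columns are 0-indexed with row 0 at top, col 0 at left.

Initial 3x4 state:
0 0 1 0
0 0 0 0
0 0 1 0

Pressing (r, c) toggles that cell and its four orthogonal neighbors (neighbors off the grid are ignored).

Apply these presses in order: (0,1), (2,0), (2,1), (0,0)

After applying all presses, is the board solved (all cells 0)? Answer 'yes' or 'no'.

After press 1 at (0,1):
1 1 0 0
0 1 0 0
0 0 1 0

After press 2 at (2,0):
1 1 0 0
1 1 0 0
1 1 1 0

After press 3 at (2,1):
1 1 0 0
1 0 0 0
0 0 0 0

After press 4 at (0,0):
0 0 0 0
0 0 0 0
0 0 0 0

Lights still on: 0

Answer: yes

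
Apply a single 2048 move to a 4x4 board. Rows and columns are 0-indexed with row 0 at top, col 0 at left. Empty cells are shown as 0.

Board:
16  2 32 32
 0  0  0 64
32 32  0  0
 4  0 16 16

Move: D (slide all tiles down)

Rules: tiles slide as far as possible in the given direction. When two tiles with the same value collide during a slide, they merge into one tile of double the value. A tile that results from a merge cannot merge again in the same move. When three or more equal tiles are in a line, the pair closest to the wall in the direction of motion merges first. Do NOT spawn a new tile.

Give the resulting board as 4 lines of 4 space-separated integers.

Answer:  0  0  0  0
16  0  0 32
32  2 32 64
 4 32 16 16

Derivation:
Slide down:
col 0: [16, 0, 32, 4] -> [0, 16, 32, 4]
col 1: [2, 0, 32, 0] -> [0, 0, 2, 32]
col 2: [32, 0, 0, 16] -> [0, 0, 32, 16]
col 3: [32, 64, 0, 16] -> [0, 32, 64, 16]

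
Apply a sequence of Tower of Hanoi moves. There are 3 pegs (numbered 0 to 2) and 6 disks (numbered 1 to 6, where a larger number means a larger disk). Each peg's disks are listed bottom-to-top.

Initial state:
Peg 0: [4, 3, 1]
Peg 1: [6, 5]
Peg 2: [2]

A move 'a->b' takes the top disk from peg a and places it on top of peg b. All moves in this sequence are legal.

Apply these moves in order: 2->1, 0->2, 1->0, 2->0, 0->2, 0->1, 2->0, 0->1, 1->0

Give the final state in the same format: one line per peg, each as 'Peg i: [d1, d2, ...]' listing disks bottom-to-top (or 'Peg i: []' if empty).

After move 1 (2->1):
Peg 0: [4, 3, 1]
Peg 1: [6, 5, 2]
Peg 2: []

After move 2 (0->2):
Peg 0: [4, 3]
Peg 1: [6, 5, 2]
Peg 2: [1]

After move 3 (1->0):
Peg 0: [4, 3, 2]
Peg 1: [6, 5]
Peg 2: [1]

After move 4 (2->0):
Peg 0: [4, 3, 2, 1]
Peg 1: [6, 5]
Peg 2: []

After move 5 (0->2):
Peg 0: [4, 3, 2]
Peg 1: [6, 5]
Peg 2: [1]

After move 6 (0->1):
Peg 0: [4, 3]
Peg 1: [6, 5, 2]
Peg 2: [1]

After move 7 (2->0):
Peg 0: [4, 3, 1]
Peg 1: [6, 5, 2]
Peg 2: []

After move 8 (0->1):
Peg 0: [4, 3]
Peg 1: [6, 5, 2, 1]
Peg 2: []

After move 9 (1->0):
Peg 0: [4, 3, 1]
Peg 1: [6, 5, 2]
Peg 2: []

Answer: Peg 0: [4, 3, 1]
Peg 1: [6, 5, 2]
Peg 2: []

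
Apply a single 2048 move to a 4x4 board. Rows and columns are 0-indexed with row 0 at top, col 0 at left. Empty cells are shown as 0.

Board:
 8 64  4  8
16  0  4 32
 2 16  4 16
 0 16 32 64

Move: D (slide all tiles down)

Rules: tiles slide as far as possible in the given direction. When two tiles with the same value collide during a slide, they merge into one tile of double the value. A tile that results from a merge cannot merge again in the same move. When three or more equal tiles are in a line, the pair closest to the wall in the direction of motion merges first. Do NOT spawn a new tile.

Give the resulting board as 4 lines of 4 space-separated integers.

Slide down:
col 0: [8, 16, 2, 0] -> [0, 8, 16, 2]
col 1: [64, 0, 16, 16] -> [0, 0, 64, 32]
col 2: [4, 4, 4, 32] -> [0, 4, 8, 32]
col 3: [8, 32, 16, 64] -> [8, 32, 16, 64]

Answer:  0  0  0  8
 8  0  4 32
16 64  8 16
 2 32 32 64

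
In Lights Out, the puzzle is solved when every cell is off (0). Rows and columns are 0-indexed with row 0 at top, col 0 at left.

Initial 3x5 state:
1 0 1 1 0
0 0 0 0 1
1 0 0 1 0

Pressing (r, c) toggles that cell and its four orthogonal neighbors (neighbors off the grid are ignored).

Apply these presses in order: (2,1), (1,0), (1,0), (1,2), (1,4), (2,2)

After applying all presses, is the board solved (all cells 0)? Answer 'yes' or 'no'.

After press 1 at (2,1):
1 0 1 1 0
0 1 0 0 1
0 1 1 1 0

After press 2 at (1,0):
0 0 1 1 0
1 0 0 0 1
1 1 1 1 0

After press 3 at (1,0):
1 0 1 1 0
0 1 0 0 1
0 1 1 1 0

After press 4 at (1,2):
1 0 0 1 0
0 0 1 1 1
0 1 0 1 0

After press 5 at (1,4):
1 0 0 1 1
0 0 1 0 0
0 1 0 1 1

After press 6 at (2,2):
1 0 0 1 1
0 0 0 0 0
0 0 1 0 1

Lights still on: 5

Answer: no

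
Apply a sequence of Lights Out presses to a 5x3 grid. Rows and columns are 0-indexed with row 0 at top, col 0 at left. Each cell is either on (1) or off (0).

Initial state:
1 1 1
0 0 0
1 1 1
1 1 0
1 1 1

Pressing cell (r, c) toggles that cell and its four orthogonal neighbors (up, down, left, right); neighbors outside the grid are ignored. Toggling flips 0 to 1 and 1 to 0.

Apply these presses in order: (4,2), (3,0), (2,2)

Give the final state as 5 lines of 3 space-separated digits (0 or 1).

After press 1 at (4,2):
1 1 1
0 0 0
1 1 1
1 1 1
1 0 0

After press 2 at (3,0):
1 1 1
0 0 0
0 1 1
0 0 1
0 0 0

After press 3 at (2,2):
1 1 1
0 0 1
0 0 0
0 0 0
0 0 0

Answer: 1 1 1
0 0 1
0 0 0
0 0 0
0 0 0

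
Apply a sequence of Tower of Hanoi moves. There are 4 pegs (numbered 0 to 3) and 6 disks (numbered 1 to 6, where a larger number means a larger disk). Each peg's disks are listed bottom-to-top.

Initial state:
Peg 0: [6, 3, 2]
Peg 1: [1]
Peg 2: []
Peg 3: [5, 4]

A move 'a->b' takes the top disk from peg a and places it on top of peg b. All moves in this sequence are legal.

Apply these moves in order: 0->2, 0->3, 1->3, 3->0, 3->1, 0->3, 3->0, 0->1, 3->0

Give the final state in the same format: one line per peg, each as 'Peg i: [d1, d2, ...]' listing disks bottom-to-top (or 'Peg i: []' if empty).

After move 1 (0->2):
Peg 0: [6, 3]
Peg 1: [1]
Peg 2: [2]
Peg 3: [5, 4]

After move 2 (0->3):
Peg 0: [6]
Peg 1: [1]
Peg 2: [2]
Peg 3: [5, 4, 3]

After move 3 (1->3):
Peg 0: [6]
Peg 1: []
Peg 2: [2]
Peg 3: [5, 4, 3, 1]

After move 4 (3->0):
Peg 0: [6, 1]
Peg 1: []
Peg 2: [2]
Peg 3: [5, 4, 3]

After move 5 (3->1):
Peg 0: [6, 1]
Peg 1: [3]
Peg 2: [2]
Peg 3: [5, 4]

After move 6 (0->3):
Peg 0: [6]
Peg 1: [3]
Peg 2: [2]
Peg 3: [5, 4, 1]

After move 7 (3->0):
Peg 0: [6, 1]
Peg 1: [3]
Peg 2: [2]
Peg 3: [5, 4]

After move 8 (0->1):
Peg 0: [6]
Peg 1: [3, 1]
Peg 2: [2]
Peg 3: [5, 4]

After move 9 (3->0):
Peg 0: [6, 4]
Peg 1: [3, 1]
Peg 2: [2]
Peg 3: [5]

Answer: Peg 0: [6, 4]
Peg 1: [3, 1]
Peg 2: [2]
Peg 3: [5]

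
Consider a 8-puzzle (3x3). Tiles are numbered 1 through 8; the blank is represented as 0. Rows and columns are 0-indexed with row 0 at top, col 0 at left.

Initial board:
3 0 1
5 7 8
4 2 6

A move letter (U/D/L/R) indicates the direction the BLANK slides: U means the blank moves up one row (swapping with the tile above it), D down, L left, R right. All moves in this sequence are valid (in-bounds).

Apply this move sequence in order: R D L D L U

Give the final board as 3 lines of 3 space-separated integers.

After move 1 (R):
3 1 0
5 7 8
4 2 6

After move 2 (D):
3 1 8
5 7 0
4 2 6

After move 3 (L):
3 1 8
5 0 7
4 2 6

After move 4 (D):
3 1 8
5 2 7
4 0 6

After move 5 (L):
3 1 8
5 2 7
0 4 6

After move 6 (U):
3 1 8
0 2 7
5 4 6

Answer: 3 1 8
0 2 7
5 4 6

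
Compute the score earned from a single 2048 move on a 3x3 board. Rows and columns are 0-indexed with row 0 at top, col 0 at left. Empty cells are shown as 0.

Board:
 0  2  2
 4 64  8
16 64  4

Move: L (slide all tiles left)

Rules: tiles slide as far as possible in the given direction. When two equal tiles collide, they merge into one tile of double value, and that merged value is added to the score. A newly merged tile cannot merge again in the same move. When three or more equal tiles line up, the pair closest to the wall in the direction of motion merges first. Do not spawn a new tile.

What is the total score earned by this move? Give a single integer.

Answer: 4

Derivation:
Slide left:
row 0: [0, 2, 2] -> [4, 0, 0]  score +4 (running 4)
row 1: [4, 64, 8] -> [4, 64, 8]  score +0 (running 4)
row 2: [16, 64, 4] -> [16, 64, 4]  score +0 (running 4)
Board after move:
 4  0  0
 4 64  8
16 64  4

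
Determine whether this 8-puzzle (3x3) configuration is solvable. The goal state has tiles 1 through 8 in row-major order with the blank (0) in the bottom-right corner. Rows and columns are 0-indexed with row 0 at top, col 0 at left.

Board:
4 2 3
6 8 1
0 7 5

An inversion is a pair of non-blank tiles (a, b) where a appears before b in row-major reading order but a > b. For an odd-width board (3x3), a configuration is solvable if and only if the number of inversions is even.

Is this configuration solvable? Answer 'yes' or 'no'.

Inversions (pairs i<j in row-major order where tile[i] > tile[j] > 0): 11
11 is odd, so the puzzle is not solvable.

Answer: no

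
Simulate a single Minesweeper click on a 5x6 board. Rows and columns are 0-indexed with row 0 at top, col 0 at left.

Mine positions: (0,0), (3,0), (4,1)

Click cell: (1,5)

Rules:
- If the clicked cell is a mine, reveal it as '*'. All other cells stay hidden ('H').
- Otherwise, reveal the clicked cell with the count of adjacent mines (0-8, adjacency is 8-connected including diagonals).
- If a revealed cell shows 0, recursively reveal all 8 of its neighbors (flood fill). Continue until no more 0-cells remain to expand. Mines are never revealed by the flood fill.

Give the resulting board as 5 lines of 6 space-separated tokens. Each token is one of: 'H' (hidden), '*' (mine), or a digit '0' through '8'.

H 1 0 0 0 0
H 1 0 0 0 0
H 1 0 0 0 0
H 2 1 0 0 0
H H 1 0 0 0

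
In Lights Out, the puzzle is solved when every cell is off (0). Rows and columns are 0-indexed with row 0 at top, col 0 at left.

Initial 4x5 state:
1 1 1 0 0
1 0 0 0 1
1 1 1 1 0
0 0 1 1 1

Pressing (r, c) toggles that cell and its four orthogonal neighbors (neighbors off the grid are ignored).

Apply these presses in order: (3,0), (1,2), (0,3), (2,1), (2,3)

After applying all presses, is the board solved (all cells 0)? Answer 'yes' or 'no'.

Answer: no

Derivation:
After press 1 at (3,0):
1 1 1 0 0
1 0 0 0 1
0 1 1 1 0
1 1 1 1 1

After press 2 at (1,2):
1 1 0 0 0
1 1 1 1 1
0 1 0 1 0
1 1 1 1 1

After press 3 at (0,3):
1 1 1 1 1
1 1 1 0 1
0 1 0 1 0
1 1 1 1 1

After press 4 at (2,1):
1 1 1 1 1
1 0 1 0 1
1 0 1 1 0
1 0 1 1 1

After press 5 at (2,3):
1 1 1 1 1
1 0 1 1 1
1 0 0 0 1
1 0 1 0 1

Lights still on: 14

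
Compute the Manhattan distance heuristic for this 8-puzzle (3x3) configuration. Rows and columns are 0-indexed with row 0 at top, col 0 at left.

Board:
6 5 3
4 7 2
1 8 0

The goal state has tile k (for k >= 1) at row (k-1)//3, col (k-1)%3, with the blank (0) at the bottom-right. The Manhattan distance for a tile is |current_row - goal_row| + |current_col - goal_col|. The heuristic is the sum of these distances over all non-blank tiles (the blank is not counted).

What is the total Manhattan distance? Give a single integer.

Tile 6: (0,0)->(1,2) = 3
Tile 5: (0,1)->(1,1) = 1
Tile 3: (0,2)->(0,2) = 0
Tile 4: (1,0)->(1,0) = 0
Tile 7: (1,1)->(2,0) = 2
Tile 2: (1,2)->(0,1) = 2
Tile 1: (2,0)->(0,0) = 2
Tile 8: (2,1)->(2,1) = 0
Sum: 3 + 1 + 0 + 0 + 2 + 2 + 2 + 0 = 10

Answer: 10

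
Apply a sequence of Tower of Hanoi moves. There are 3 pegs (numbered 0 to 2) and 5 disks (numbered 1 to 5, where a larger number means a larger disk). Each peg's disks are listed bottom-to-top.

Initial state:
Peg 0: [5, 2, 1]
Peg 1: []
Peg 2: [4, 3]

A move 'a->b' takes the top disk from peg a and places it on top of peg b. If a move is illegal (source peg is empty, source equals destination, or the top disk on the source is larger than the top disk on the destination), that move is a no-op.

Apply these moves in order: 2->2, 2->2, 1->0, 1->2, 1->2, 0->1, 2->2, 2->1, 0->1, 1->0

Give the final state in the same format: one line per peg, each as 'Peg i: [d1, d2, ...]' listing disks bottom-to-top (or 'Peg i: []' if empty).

Answer: Peg 0: [5, 2, 1]
Peg 1: []
Peg 2: [4, 3]

Derivation:
After move 1 (2->2):
Peg 0: [5, 2, 1]
Peg 1: []
Peg 2: [4, 3]

After move 2 (2->2):
Peg 0: [5, 2, 1]
Peg 1: []
Peg 2: [4, 3]

After move 3 (1->0):
Peg 0: [5, 2, 1]
Peg 1: []
Peg 2: [4, 3]

After move 4 (1->2):
Peg 0: [5, 2, 1]
Peg 1: []
Peg 2: [4, 3]

After move 5 (1->2):
Peg 0: [5, 2, 1]
Peg 1: []
Peg 2: [4, 3]

After move 6 (0->1):
Peg 0: [5, 2]
Peg 1: [1]
Peg 2: [4, 3]

After move 7 (2->2):
Peg 0: [5, 2]
Peg 1: [1]
Peg 2: [4, 3]

After move 8 (2->1):
Peg 0: [5, 2]
Peg 1: [1]
Peg 2: [4, 3]

After move 9 (0->1):
Peg 0: [5, 2]
Peg 1: [1]
Peg 2: [4, 3]

After move 10 (1->0):
Peg 0: [5, 2, 1]
Peg 1: []
Peg 2: [4, 3]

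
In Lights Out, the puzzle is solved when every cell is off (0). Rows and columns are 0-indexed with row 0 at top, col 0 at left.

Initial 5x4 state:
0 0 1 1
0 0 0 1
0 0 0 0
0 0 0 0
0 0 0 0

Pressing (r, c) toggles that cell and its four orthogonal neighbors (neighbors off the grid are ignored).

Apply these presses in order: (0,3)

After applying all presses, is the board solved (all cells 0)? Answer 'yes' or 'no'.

After press 1 at (0,3):
0 0 0 0
0 0 0 0
0 0 0 0
0 0 0 0
0 0 0 0

Lights still on: 0

Answer: yes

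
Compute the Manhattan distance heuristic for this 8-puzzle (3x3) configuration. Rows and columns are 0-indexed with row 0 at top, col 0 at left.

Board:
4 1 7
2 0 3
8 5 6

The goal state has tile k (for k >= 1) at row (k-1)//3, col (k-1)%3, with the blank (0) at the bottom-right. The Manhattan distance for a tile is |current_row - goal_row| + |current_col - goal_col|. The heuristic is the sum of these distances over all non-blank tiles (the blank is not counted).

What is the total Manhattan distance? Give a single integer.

Answer: 12

Derivation:
Tile 4: at (0,0), goal (1,0), distance |0-1|+|0-0| = 1
Tile 1: at (0,1), goal (0,0), distance |0-0|+|1-0| = 1
Tile 7: at (0,2), goal (2,0), distance |0-2|+|2-0| = 4
Tile 2: at (1,0), goal (0,1), distance |1-0|+|0-1| = 2
Tile 3: at (1,2), goal (0,2), distance |1-0|+|2-2| = 1
Tile 8: at (2,0), goal (2,1), distance |2-2|+|0-1| = 1
Tile 5: at (2,1), goal (1,1), distance |2-1|+|1-1| = 1
Tile 6: at (2,2), goal (1,2), distance |2-1|+|2-2| = 1
Sum: 1 + 1 + 4 + 2 + 1 + 1 + 1 + 1 = 12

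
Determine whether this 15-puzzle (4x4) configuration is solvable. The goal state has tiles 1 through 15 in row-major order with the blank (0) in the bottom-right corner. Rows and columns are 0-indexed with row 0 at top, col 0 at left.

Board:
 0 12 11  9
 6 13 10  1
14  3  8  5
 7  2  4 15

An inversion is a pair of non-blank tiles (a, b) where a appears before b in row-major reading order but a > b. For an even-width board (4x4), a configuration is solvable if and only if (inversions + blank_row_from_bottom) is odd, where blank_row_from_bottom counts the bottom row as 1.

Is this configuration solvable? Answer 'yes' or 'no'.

Inversions: 64
Blank is in row 0 (0-indexed from top), which is row 4 counting from the bottom (bottom = 1).
64 + 4 = 68, which is even, so the puzzle is not solvable.

Answer: no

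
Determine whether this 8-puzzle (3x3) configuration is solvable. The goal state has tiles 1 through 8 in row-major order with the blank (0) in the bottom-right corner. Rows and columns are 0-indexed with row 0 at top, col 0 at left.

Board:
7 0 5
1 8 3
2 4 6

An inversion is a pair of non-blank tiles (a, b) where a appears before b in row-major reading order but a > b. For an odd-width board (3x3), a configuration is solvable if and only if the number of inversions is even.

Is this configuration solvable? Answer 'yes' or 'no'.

Inversions (pairs i<j in row-major order where tile[i] > tile[j] > 0): 15
15 is odd, so the puzzle is not solvable.

Answer: no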